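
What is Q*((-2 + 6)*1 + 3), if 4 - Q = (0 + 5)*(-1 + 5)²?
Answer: -532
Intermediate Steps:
Q = -76 (Q = 4 - (0 + 5)*(-1 + 5)² = 4 - 5*4² = 4 - 5*16 = 4 - 1*80 = 4 - 80 = -76)
Q*((-2 + 6)*1 + 3) = -76*((-2 + 6)*1 + 3) = -76*(4*1 + 3) = -76*(4 + 3) = -76*7 = -532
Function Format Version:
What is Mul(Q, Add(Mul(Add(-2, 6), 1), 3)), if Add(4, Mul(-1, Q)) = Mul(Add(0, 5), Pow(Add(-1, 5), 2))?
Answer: -532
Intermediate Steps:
Q = -76 (Q = Add(4, Mul(-1, Mul(Add(0, 5), Pow(Add(-1, 5), 2)))) = Add(4, Mul(-1, Mul(5, Pow(4, 2)))) = Add(4, Mul(-1, Mul(5, 16))) = Add(4, Mul(-1, 80)) = Add(4, -80) = -76)
Mul(Q, Add(Mul(Add(-2, 6), 1), 3)) = Mul(-76, Add(Mul(Add(-2, 6), 1), 3)) = Mul(-76, Add(Mul(4, 1), 3)) = Mul(-76, Add(4, 3)) = Mul(-76, 7) = -532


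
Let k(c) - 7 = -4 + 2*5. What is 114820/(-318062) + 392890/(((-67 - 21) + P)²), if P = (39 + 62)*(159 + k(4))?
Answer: -8543994865685/23754194570168 ≈ -0.35968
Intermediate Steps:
k(c) = 13 (k(c) = 7 + (-4 + 2*5) = 7 + (-4 + 10) = 7 + 6 = 13)
P = 17372 (P = (39 + 62)*(159 + 13) = 101*172 = 17372)
114820/(-318062) + 392890/(((-67 - 21) + P)²) = 114820/(-318062) + 392890/(((-67 - 21) + 17372)²) = 114820*(-1/318062) + 392890/((-88 + 17372)²) = -57410/159031 + 392890/(17284²) = -57410/159031 + 392890/298736656 = -57410/159031 + 392890*(1/298736656) = -57410/159031 + 196445/149368328 = -8543994865685/23754194570168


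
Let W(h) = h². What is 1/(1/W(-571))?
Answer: 326041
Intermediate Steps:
1/(1/W(-571)) = 1/(1/((-571)²)) = 1/(1/326041) = 326041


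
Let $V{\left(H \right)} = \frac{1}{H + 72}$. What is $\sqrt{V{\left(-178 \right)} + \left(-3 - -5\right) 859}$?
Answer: $\frac{\sqrt{19303342}}{106} \approx 41.449$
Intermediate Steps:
$V{\left(H \right)} = \frac{1}{72 + H}$
$\sqrt{V{\left(-178 \right)} + \left(-3 - -5\right) 859} = \sqrt{\frac{1}{72 - 178} + \left(-3 - -5\right) 859} = \sqrt{\frac{1}{-106} + \left(-3 + 5\right) 859} = \sqrt{- \frac{1}{106} + 2 \cdot 859} = \sqrt{- \frac{1}{106} + 1718} = \sqrt{\frac{182107}{106}} = \frac{\sqrt{19303342}}{106}$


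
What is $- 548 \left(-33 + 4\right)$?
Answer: $15892$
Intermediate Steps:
$- 548 \left(-33 + 4\right) = \left(-548\right) \left(-29\right) = 15892$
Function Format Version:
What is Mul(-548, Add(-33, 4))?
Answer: 15892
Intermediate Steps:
Mul(-548, Add(-33, 4)) = Mul(-548, -29) = 15892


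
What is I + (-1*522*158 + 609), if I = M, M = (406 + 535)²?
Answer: 803614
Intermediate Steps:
M = 885481 (M = 941² = 885481)
I = 885481
I + (-1*522*158 + 609) = 885481 + (-1*522*158 + 609) = 885481 + (-522*158 + 609) = 885481 + (-82476 + 609) = 885481 - 81867 = 803614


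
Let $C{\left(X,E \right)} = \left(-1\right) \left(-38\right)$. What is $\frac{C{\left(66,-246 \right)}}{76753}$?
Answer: $\frac{38}{76753} \approx 0.00049509$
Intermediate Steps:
$C{\left(X,E \right)} = 38$
$\frac{C{\left(66,-246 \right)}}{76753} = \frac{38}{76753}$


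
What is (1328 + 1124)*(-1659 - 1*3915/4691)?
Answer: -19091968368/4691 ≈ -4.0699e+6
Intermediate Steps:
(1328 + 1124)*(-1659 - 1*3915/4691) = 2452*(-1659 - 3915*1/4691) = 2452*(-1659 - 3915/4691) = 2452*(-7786284/4691) = -19091968368/4691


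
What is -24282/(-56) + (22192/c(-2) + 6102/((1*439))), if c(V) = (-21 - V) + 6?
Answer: -201274249/159796 ≈ -1259.6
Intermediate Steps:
c(V) = -15 - V
-24282/(-56) + (22192/c(-2) + 6102/((1*439))) = -24282/(-56) + (22192/(-15 - 1*(-2)) + 6102/((1*439))) = -24282*(-1)/56 + (22192/(-15 + 2) + 6102/439) = -426*(-57/56) + (22192/(-13) + 6102*(1/439)) = 12141/28 + (22192*(-1/13) + 6102/439) = 12141/28 + (-22192/13 + 6102/439) = 12141/28 - 9662962/5707 = -201274249/159796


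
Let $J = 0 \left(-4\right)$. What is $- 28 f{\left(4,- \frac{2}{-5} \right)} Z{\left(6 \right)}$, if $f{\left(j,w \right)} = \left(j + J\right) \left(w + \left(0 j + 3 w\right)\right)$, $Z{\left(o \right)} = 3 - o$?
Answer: $\frac{2688}{5} \approx 537.6$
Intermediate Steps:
$J = 0$
$f{\left(j,w \right)} = 4 j w$ ($f{\left(j,w \right)} = \left(j + 0\right) \left(w + \left(0 j + 3 w\right)\right) = j \left(w + \left(0 + 3 w\right)\right) = j \left(w + 3 w\right) = j 4 w = 4 j w$)
$- 28 f{\left(4,- \frac{2}{-5} \right)} Z{\left(6 \right)} = - 28 \cdot 4 \cdot 4 \left(- \frac{2}{-5}\right) \left(3 - 6\right) = - 28 \cdot 4 \cdot 4 \left(\left(-2\right) \left(- \frac{1}{5}\right)\right) \left(3 - 6\right) = - 28 \cdot 4 \cdot 4 \cdot \frac{2}{5} \left(-3\right) = \left(-28\right) \frac{32}{5} \left(-3\right) = \left(- \frac{896}{5}\right) \left(-3\right) = \frac{2688}{5}$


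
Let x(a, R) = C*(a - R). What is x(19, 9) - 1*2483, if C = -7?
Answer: -2553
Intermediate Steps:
x(a, R) = -7*a + 7*R (x(a, R) = -7*(a - R) = -7*a + 7*R)
x(19, 9) - 1*2483 = (-7*19 + 7*9) - 1*2483 = (-133 + 63) - 2483 = -70 - 2483 = -2553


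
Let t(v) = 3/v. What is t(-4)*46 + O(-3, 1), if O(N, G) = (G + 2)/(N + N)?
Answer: -35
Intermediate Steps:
O(N, G) = (2 + G)/(2*N) (O(N, G) = (2 + G)/((2*N)) = (2 + G)*(1/(2*N)) = (2 + G)/(2*N))
t(-4)*46 + O(-3, 1) = (3/(-4))*46 + (½)*(2 + 1)/(-3) = (3*(-¼))*46 + (½)*(-⅓)*3 = -¾*46 - ½ = -69/2 - ½ = -35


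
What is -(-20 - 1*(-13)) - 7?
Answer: 0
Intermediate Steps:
-(-20 - 1*(-13)) - 7 = -(-20 + 13) - 7 = -1*(-7) - 7 = 7 - 7 = 0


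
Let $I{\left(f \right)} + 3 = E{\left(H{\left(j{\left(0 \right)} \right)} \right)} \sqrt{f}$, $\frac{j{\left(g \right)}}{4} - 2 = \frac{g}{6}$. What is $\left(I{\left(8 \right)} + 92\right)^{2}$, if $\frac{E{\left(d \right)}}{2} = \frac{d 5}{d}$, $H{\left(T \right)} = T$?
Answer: $8721 + 3560 \sqrt{2} \approx 13756.0$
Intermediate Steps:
$j{\left(g \right)} = 8 + \frac{2 g}{3}$ ($j{\left(g \right)} = 8 + 4 \frac{g}{6} = 8 + \frac{2 g}{3}$)
$E{\left(d \right)} = 10$ ($E{\left(d \right)} = 2 \frac{d 5}{d} = 2 \frac{5 d}{d} = 2 \cdot 5 = 10$)
$I{\left(f \right)} = -3 + 10 \sqrt{f}$
$\left(I{\left(8 \right)} + 92\right)^{2} = \left(\left(-3 + 10 \sqrt{8}\right) + 92\right)^{2} = \left(\left(-3 + 10 \cdot 2 \sqrt{2}\right) + 92\right)^{2} = \left(\left(-3 + 20 \sqrt{2}\right) + 92\right)^{2} = \left(89 + 20 \sqrt{2}\right)^{2}$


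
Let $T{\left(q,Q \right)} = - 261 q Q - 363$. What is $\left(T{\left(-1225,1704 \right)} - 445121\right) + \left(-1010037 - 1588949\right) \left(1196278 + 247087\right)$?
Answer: $-3750741061974$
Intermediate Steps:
$T{\left(q,Q \right)} = -363 - 261 Q q$ ($T{\left(q,Q \right)} = - 261 Q q - 363 = -363 - 261 Q q$)
$\left(T{\left(-1225,1704 \right)} - 445121\right) + \left(-1010037 - 1588949\right) \left(1196278 + 247087\right) = \left(\left(-363 - 444744 \left(-1225\right)\right) - 445121\right) + \left(-1010037 - 1588949\right) \left(1196278 + 247087\right) = \left(\left(-363 + 544811400\right) - 445121\right) - 3751285427890 = \left(544811037 - 445121\right) - 3751285427890 = 544365916 - 3751285427890 = -3750741061974$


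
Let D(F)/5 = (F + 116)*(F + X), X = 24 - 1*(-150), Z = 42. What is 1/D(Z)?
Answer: 1/170640 ≈ 5.8603e-6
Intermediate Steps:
X = 174 (X = 24 + 150 = 174)
D(F) = 5*(116 + F)*(174 + F) (D(F) = 5*((F + 116)*(F + 174)) = 5*((116 + F)*(174 + F)) = 5*(116 + F)*(174 + F))
1/D(Z) = 1/(100920 + 5*42² + 1450*42) = 1/(100920 + 5*1764 + 60900) = 1/(100920 + 8820 + 60900) = 1/170640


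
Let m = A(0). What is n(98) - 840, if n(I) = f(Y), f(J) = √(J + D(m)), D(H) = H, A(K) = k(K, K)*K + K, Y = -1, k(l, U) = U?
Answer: -840 + I ≈ -840.0 + 1.0*I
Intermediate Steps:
A(K) = K + K² (A(K) = K*K + K = K² + K = K + K²)
m = 0 (m = 0*(1 + 0) = 0*1 = 0)
f(J) = √J (f(J) = √(J + 0) = √J)
n(I) = I (n(I) = √(-1) = I)
n(98) - 840 = I - 840 = -840 + I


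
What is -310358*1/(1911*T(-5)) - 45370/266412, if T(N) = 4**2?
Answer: -1167643453/113136296 ≈ -10.321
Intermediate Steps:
T(N) = 16
-310358*1/(1911*T(-5)) - 45370/266412 = -310358/(1911*16) - 45370/266412 = -310358/30576 - 45370*1/266412 = -310358*1/30576 - 22685/133206 = -155179/15288 - 22685/133206 = -1167643453/113136296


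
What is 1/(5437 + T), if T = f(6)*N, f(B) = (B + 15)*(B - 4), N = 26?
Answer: 1/6529 ≈ 0.00015316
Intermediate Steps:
f(B) = (-4 + B)*(15 + B) (f(B) = (15 + B)*(-4 + B) = (-4 + B)*(15 + B))
T = 1092 (T = (-60 + 6² + 11*6)*26 = (-60 + 36 + 66)*26 = 42*26 = 1092)
1/(5437 + T) = 1/(5437 + 1092) = 1/6529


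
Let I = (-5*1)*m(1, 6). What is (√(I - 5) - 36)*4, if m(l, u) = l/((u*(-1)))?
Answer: -144 + 10*I*√6/3 ≈ -144.0 + 8.165*I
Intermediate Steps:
m(l, u) = -l/u (m(l, u) = l/((-u)) = l*(-1/u) = -l/u)
I = ⅚ (I = (-5*1)*(-1*1/6) = -(-5)/6 = -5*(-⅙) = ⅚ ≈ 0.83333)
(√(I - 5) - 36)*4 = (√(⅚ - 5) - 36)*4 = (√(-25/6) - 36)*4 = (5*I*√6/6 - 36)*4 = (-36 + 5*I*√6/6)*4 = -144 + 10*I*√6/3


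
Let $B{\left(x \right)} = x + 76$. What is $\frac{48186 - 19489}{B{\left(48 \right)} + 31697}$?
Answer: $\frac{28697}{31821} \approx 0.90183$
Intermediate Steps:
$B{\left(x \right)} = 76 + x$
$\frac{48186 - 19489}{B{\left(48 \right)} + 31697} = \frac{48186 - 19489}{\left(76 + 48\right) + 31697} = \frac{28697}{124 + 31697} = \frac{28697}{31821}$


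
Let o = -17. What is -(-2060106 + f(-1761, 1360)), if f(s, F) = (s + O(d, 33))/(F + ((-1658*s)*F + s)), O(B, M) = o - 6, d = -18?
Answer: 8180358064129358/3970843279 ≈ 2.0601e+6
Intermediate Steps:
O(B, M) = -23 (O(B, M) = -17 - 6 = -23)
f(s, F) = (-23 + s)/(F + s - 1658*F*s) (f(s, F) = (s - 23)/(F + ((-1658*s)*F + s)) = (-23 + s)/(F + (-1658*F*s + s)) = (-23 + s)/(F + (s - 1658*F*s)) = (-23 + s)/(F + s - 1658*F*s))
-(-2060106 + f(-1761, 1360)) = -(-2060106 + (-23 - 1761)/(1360 - 1761 - 1658*1360*(-1761))) = -(-2060106 - 1784/(1360 - 1761 + 3970843680)) = -(-2060106 - 1784/3970843279) = -1*(-8180358064129358/3970843279) = 8180358064129358/3970843279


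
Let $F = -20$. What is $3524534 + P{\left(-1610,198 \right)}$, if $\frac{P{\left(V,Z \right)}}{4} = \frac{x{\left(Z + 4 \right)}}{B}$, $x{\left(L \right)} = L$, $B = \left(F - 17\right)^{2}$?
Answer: $\frac{4825087854}{1369} \approx 3.5245 \cdot 10^{6}$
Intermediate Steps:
$B = 1369$ ($B = \left(-20 - 17\right)^{2} = \left(-37\right)^{2} = 1369$)
$P{\left(V,Z \right)} = \frac{16}{1369} + \frac{4 Z}{1369}$ ($P{\left(V,Z \right)} = 4 \frac{Z + 4}{1369} = 4 \left(4 + Z\right) \frac{1}{1369} = 4 \left(\frac{4}{1369} + \frac{Z}{1369}\right) = \frac{16}{1369} + \frac{4 Z}{1369}$)
$3524534 + P{\left(-1610,198 \right)} = 3524534 + \left(\frac{16}{1369} + \frac{4}{1369} \cdot 198\right) = 3524534 + \left(\frac{16}{1369} + \frac{792}{1369}\right) = 3524534 + \frac{808}{1369} = \frac{4825087854}{1369}$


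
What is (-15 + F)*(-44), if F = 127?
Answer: -4928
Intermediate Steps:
(-15 + F)*(-44) = (-15 + 127)*(-44) = 112*(-44) = -4928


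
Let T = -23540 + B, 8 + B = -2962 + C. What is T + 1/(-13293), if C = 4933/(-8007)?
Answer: -940570601462/35479017 ≈ -26511.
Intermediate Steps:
C = -4933/8007 (C = 4933*(-1/8007) = -4933/8007 ≈ -0.61609)
B = -23785723/8007 (B = -8 + (-2962 - 4933/8007) = -8 - 23721667/8007 = -23785723/8007 ≈ -2970.6)
T = -212270503/8007 (T = -23540 - 23785723/8007 = -212270503/8007 ≈ -26511.)
T + 1/(-13293) = -212270503/8007 + 1/(-13293) = -212270503/8007 - 1/13293 = -940570601462/35479017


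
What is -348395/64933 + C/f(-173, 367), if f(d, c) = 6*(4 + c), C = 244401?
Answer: 5031387621/48180286 ≈ 104.43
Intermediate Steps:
f(d, c) = 24 + 6*c
-348395/64933 + C/f(-173, 367) = -348395/64933 + 244401/(24 + 6*367) = -348395*1/64933 + 244401/(24 + 2202) = -348395/64933 + 244401/2226 = -348395/64933 + 244401*(1/2226) = -348395/64933 + 81467/742 = 5031387621/48180286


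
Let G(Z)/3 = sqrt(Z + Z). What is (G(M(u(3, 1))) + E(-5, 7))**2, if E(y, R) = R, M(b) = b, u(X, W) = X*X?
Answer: 211 + 126*sqrt(2) ≈ 389.19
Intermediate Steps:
u(X, W) = X**2
G(Z) = 3*sqrt(2)*sqrt(Z) (G(Z) = 3*sqrt(Z + Z) = 3*sqrt(2*Z) = 3*(sqrt(2)*sqrt(Z)) = 3*sqrt(2)*sqrt(Z))
(G(M(u(3, 1))) + E(-5, 7))**2 = (3*sqrt(2)*sqrt(3**2) + 7)**2 = (3*sqrt(2)*sqrt(9) + 7)**2 = (3*sqrt(2)*3 + 7)**2 = (9*sqrt(2) + 7)**2 = (7 + 9*sqrt(2))**2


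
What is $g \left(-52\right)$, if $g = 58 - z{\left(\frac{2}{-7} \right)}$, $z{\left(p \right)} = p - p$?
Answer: $-3016$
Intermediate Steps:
$z{\left(p \right)} = 0$
$g = 58$ ($g = 58 - 0 = 58 + 0 = 58$)
$g \left(-52\right) = 58 \left(-52\right) = -3016$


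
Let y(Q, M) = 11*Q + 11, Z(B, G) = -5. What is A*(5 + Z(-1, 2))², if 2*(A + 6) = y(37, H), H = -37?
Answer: 0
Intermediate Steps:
y(Q, M) = 11 + 11*Q
A = 203 (A = -6 + (11 + 11*37)/2 = -6 + (11 + 407)/2 = -6 + (½)*418 = -6 + 209 = 203)
A*(5 + Z(-1, 2))² = 203*(5 - 5)² = 203*0² = 203*0 = 0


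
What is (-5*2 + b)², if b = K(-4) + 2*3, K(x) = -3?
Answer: 49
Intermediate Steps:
b = 3 (b = -3 + 2*3 = -3 + 6 = 3)
(-5*2 + b)² = (-5*2 + 3)² = (-10 + 3)² = (-7)² = 49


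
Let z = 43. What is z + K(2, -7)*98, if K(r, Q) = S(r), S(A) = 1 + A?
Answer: 337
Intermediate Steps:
K(r, Q) = 1 + r
z + K(2, -7)*98 = 43 + (1 + 2)*98 = 43 + 3*98 = 43 + 294 = 337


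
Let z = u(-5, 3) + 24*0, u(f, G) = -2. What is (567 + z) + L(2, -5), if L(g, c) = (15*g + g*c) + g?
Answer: 587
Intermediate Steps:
L(g, c) = 16*g + c*g (L(g, c) = (15*g + c*g) + g = 16*g + c*g)
z = -2 (z = -2 + 24*0 = -2 + 0 = -2)
(567 + z) + L(2, -5) = (567 - 2) + 2*(16 - 5) = 565 + 2*11 = 565 + 22 = 587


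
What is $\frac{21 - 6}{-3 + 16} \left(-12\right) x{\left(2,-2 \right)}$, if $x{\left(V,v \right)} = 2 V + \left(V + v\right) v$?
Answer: $- \frac{720}{13} \approx -55.385$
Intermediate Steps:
$x{\left(V,v \right)} = 2 V + v \left(V + v\right)$
$\frac{21 - 6}{-3 + 16} \left(-12\right) x{\left(2,-2 \right)} = \frac{21 - 6}{-3 + 16} \left(-12\right) \left(\left(-2\right)^{2} + 2 \cdot 2 + 2 \left(-2\right)\right) = \frac{15}{13} \left(-12\right) \left(4 + 4 - 4\right) = 15 \cdot \frac{1}{13} \left(-12\right) 4 = \frac{15}{13} \left(-12\right) 4 = \left(- \frac{180}{13}\right) 4 = - \frac{720}{13}$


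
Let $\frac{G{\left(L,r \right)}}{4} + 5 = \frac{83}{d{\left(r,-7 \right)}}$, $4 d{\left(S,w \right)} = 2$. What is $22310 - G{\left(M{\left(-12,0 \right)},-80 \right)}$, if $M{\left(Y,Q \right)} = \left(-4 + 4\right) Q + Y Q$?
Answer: $21666$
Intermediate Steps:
$d{\left(S,w \right)} = \frac{1}{2}$ ($d{\left(S,w \right)} = \frac{1}{4} \cdot 2 = \frac{1}{2}$)
$M{\left(Y,Q \right)} = Q Y$ ($M{\left(Y,Q \right)} = 0 Q + Q Y = 0 + Q Y = Q Y$)
$G{\left(L,r \right)} = 644$ ($G{\left(L,r \right)} = -20 + 4 \cdot 83 \frac{1}{\frac{1}{2}} = -20 + 4 \cdot 83 \cdot 2 = -20 + 4 \cdot 166 = -20 + 664 = 644$)
$22310 - G{\left(M{\left(-12,0 \right)},-80 \right)} = 22310 - 644 = 21666$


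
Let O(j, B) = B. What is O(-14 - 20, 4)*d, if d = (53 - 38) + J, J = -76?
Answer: -244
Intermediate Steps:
d = -61 (d = (53 - 38) - 76 = 15 - 76 = -61)
O(-14 - 20, 4)*d = 4*(-61) = -244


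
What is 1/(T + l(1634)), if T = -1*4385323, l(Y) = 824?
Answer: -1/4384499 ≈ -2.2808e-7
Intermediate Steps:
T = -4385323
1/(T + l(1634)) = 1/(-4385323 + 824) = 1/(-4384499) = -1/4384499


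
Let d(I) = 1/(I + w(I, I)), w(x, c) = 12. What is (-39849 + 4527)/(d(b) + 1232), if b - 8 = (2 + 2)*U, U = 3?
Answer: -1130304/39425 ≈ -28.670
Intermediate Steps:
b = 20 (b = 8 + (2 + 2)*3 = 8 + 4*3 = 8 + 12 = 20)
d(I) = 1/(12 + I) (d(I) = 1/(I + 12) = 1/(12 + I))
(-39849 + 4527)/(d(b) + 1232) = (-39849 + 4527)/(1/(12 + 20) + 1232) = -35322/(1/32 + 1232) = -35322/39425/32 = -35322*32/39425 = -1130304/39425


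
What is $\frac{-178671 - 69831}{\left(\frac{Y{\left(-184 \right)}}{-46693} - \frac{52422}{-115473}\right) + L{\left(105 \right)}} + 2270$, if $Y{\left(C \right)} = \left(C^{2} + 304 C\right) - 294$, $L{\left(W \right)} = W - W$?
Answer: $- \frac{221407863821353}{838555558} \approx -2.6404 \cdot 10^{5}$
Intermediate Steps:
$L{\left(W \right)} = 0$
$Y{\left(C \right)} = -294 + C^{2} + 304 C$
$\frac{-178671 - 69831}{\left(\frac{Y{\left(-184 \right)}}{-46693} - \frac{52422}{-115473}\right) + L{\left(105 \right)}} + 2270 = \frac{-178671 - 69831}{\left(\frac{-294 + \left(-184\right)^{2} + 304 \left(-184\right)}{-46693} - \frac{52422}{-115473}\right) + 0} + 2270 = - \frac{248502}{\left(\left(-294 + 33856 - 55936\right) \left(- \frac{1}{46693}\right) - - \frac{17474}{38491}\right) + 0} + 2270 = - \frac{248502}{\left(\left(-22374\right) \left(- \frac{1}{46693}\right) + \frac{17474}{38491}\right) + 0} + 2270 = - \frac{248502}{\left(\frac{22374}{46693} + \frac{17474}{38491}\right) + 0} + 2270 = - \frac{248502}{\frac{1677111116}{1797260263} + 0} + 2270 = - \frac{248502}{\frac{1677111116}{1797260263}} + 2270 = \left(-248502\right) \frac{1797260263}{1677111116} + 2270 = - \frac{223311384938013}{838555558} + 2270 = - \frac{221407863821353}{838555558}$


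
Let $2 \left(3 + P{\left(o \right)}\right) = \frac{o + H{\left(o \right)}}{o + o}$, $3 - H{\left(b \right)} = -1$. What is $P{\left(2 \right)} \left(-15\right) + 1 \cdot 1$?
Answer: $\frac{139}{4} \approx 34.75$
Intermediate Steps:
$H{\left(b \right)} = 4$ ($H{\left(b \right)} = 3 - -1 = 3 + 1 = 4$)
$P{\left(o \right)} = -3 + \frac{4 + o}{4 o}$ ($P{\left(o \right)} = -3 + \frac{\left(o + 4\right) \frac{1}{o + o}}{2} = -3 + \frac{\left(4 + o\right) \frac{1}{2 o}}{2} = -3 + \frac{\frac{1}{2} \frac{1}{o} \left(4 + o\right)}{2} = -3 + \frac{4 + o}{4 o}$)
$P{\left(2 \right)} \left(-15\right) + 1 \cdot 1 = \left(- \frac{11}{4} + \frac{1}{2}\right) \left(-15\right) + 1 \cdot 1 = \left(- \frac{11}{4} + \frac{1}{2}\right) \left(-15\right) + 1 = \left(- \frac{9}{4}\right) \left(-15\right) + 1 = \frac{135}{4} + 1 = \frac{139}{4}$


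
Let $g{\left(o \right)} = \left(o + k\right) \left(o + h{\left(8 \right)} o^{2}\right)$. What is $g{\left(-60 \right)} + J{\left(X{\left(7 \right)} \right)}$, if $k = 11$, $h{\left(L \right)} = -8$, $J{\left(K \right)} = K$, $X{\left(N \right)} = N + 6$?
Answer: $1414153$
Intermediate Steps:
$X{\left(N \right)} = 6 + N$
$g{\left(o \right)} = \left(11 + o\right) \left(o - 8 o^{2}\right)$ ($g{\left(o \right)} = \left(o + 11\right) \left(o - 8 o^{2}\right) = \left(11 + o\right) \left(o - 8 o^{2}\right)$)
$g{\left(-60 \right)} + J{\left(X{\left(7 \right)} \right)} = - 60 \left(11 - -5220 - 8 \left(-60\right)^{2}\right) + \left(6 + 7\right) = - 60 \left(11 + 5220 - 28800\right) + 13 = \left(-60\right) \left(-23569\right) + 13 = 1414140 + 13 = 1414153$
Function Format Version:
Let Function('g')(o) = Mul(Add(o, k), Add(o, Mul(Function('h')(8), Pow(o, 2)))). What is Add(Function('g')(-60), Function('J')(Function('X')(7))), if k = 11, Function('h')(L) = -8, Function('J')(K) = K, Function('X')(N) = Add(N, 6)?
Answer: 1414153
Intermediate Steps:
Function('X')(N) = Add(6, N)
Function('g')(o) = Mul(Add(11, o), Add(o, Mul(-8, Pow(o, 2)))) (Function('g')(o) = Mul(Add(o, 11), Add(o, Mul(-8, Pow(o, 2)))) = Mul(Add(11, o), Add(o, Mul(-8, Pow(o, 2)))))
Add(Function('g')(-60), Function('J')(Function('X')(7))) = Add(Mul(-60, Add(11, Mul(-87, -60), Mul(-8, Pow(-60, 2)))), Add(6, 7)) = Add(Mul(-60, Add(11, 5220, Mul(-8, 3600))), 13) = Add(Mul(-60, Add(11, 5220, -28800)), 13) = Add(Mul(-60, -23569), 13) = Add(1414140, 13) = 1414153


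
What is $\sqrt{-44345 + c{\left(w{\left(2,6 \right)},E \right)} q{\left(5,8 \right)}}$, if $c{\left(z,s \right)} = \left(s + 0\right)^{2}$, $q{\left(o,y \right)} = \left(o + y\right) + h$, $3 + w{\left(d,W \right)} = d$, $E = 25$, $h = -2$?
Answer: $i \sqrt{37470} \approx 193.57 i$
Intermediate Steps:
$w{\left(d,W \right)} = -3 + d$
$q{\left(o,y \right)} = -2 + o + y$ ($q{\left(o,y \right)} = \left(o + y\right) - 2 = -2 + o + y$)
$c{\left(z,s \right)} = s^{2}$
$\sqrt{-44345 + c{\left(w{\left(2,6 \right)},E \right)} q{\left(5,8 \right)}} = \sqrt{-44345 + 25^{2} \left(-2 + 5 + 8\right)} = \sqrt{-44345 + 625 \cdot 11} = \sqrt{-44345 + 6875} = \sqrt{-37470} = i \sqrt{37470}$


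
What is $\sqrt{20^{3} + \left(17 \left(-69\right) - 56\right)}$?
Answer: $\sqrt{6771} \approx 82.286$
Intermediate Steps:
$\sqrt{20^{3} + \left(17 \left(-69\right) - 56\right)} = \sqrt{8000 - 1229} = \sqrt{6771}$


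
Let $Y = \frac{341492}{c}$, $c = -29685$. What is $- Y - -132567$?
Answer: $\frac{3935592887}{29685} \approx 1.3258 \cdot 10^{5}$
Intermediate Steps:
$Y = - \frac{341492}{29685}$ ($Y = \frac{341492}{-29685} = 341492 \left(- \frac{1}{29685}\right) = - \frac{341492}{29685} \approx -11.504$)
$- Y - -132567 = \left(-1\right) \left(- \frac{341492}{29685}\right) - -132567 = \frac{341492}{29685} + 132567 = \frac{3935592887}{29685}$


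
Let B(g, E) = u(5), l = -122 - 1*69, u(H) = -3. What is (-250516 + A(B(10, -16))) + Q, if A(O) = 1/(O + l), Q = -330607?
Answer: -112737863/194 ≈ -5.8112e+5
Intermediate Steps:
l = -191 (l = -122 - 69 = -191)
B(g, E) = -3
A(O) = 1/(-191 + O) (A(O) = 1/(O - 191) = 1/(-191 + O))
(-250516 + A(B(10, -16))) + Q = (-250516 + 1/(-191 - 3)) - 330607 = (-250516 + 1/(-194)) - 330607 = (-250516 - 1/194) - 330607 = -48600105/194 - 330607 = -112737863/194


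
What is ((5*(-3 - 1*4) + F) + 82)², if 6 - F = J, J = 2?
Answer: 2601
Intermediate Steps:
F = 4 (F = 6 - 1*2 = 6 - 2 = 4)
((5*(-3 - 1*4) + F) + 82)² = ((5*(-3 - 1*4) + 4) + 82)² = ((5*(-3 - 4) + 4) + 82)² = ((5*(-7) + 4) + 82)² = ((-35 + 4) + 82)² = (-31 + 82)² = 51² = 2601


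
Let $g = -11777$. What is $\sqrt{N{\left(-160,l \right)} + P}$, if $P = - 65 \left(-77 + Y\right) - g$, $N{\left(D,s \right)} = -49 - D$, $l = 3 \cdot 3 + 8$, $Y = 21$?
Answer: $2 \sqrt{3882} \approx 124.61$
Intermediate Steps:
$l = 17$ ($l = 9 + 8 = 17$)
$P = 15417$ ($P = - 65 \left(-77 + 21\right) - -11777 = \left(-65\right) \left(-56\right) + 11777 = 3640 + 11777 = 15417$)
$\sqrt{N{\left(-160,l \right)} + P} = \sqrt{\left(-49 - -160\right) + 15417} = \sqrt{\left(-49 + 160\right) + 15417} = \sqrt{111 + 15417} = \sqrt{15528} = 2 \sqrt{3882}$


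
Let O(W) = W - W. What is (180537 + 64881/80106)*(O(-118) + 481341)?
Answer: 2320410474805941/26702 ≈ 8.6900e+10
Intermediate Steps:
O(W) = 0
(180537 + 64881/80106)*(O(-118) + 481341) = (180537 + 64881/80106)*(0 + 481341) = (180537 + 64881*(1/80106))*481341 = (180537 + 21627/26702)*481341 = (4820720601/26702)*481341 = 2320410474805941/26702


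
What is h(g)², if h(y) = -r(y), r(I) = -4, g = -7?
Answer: 16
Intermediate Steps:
h(y) = 4 (h(y) = -1*(-4) = 4)
h(g)² = 4² = 16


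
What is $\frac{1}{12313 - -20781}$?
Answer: $\frac{1}{33094} \approx 3.0217 \cdot 10^{-5}$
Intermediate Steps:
$\frac{1}{12313 - -20781} = \frac{1}{12313 + 20781} = \frac{1}{33094}$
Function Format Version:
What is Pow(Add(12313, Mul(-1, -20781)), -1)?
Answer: Rational(1, 33094) ≈ 3.0217e-5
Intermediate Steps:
Pow(Add(12313, Mul(-1, -20781)), -1) = Pow(Add(12313, 20781), -1) = Pow(33094, -1) = Rational(1, 33094)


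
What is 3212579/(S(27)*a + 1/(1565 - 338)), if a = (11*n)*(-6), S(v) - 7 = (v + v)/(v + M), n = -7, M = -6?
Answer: 3941834433/5425795 ≈ 726.50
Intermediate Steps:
S(v) = 7 + 2*v/(-6 + v) (S(v) = 7 + (v + v)/(v - 6) = 7 + (2*v)/(-6 + v) = 7 + 2*v/(-6 + v))
a = 462 (a = (11*(-7))*(-6) = -77*(-6) = 462)
3212579/(S(27)*a + 1/(1565 - 338)) = 3212579/((3*(-14 + 3*27)/(-6 + 27))*462 + 1/(1565 - 338)) = 3212579/((3*(-14 + 81)/21)*462 + 1/1227) = 3212579/((3*(1/21)*67)*462 + 1/1227) = 3212579/((67/7)*462 + 1/1227) = 3212579/(4422 + 1/1227) = 3212579/(5425795/1227) = 3212579*(1227/5425795) = 3941834433/5425795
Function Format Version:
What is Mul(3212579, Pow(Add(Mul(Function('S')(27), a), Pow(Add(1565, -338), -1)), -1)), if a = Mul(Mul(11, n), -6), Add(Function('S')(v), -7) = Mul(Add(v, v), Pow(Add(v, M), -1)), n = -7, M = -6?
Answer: Rational(3941834433, 5425795) ≈ 726.50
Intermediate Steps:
Function('S')(v) = Add(7, Mul(2, v, Pow(Add(-6, v), -1))) (Function('S')(v) = Add(7, Mul(Add(v, v), Pow(Add(v, -6), -1))) = Add(7, Mul(Mul(2, v), Pow(Add(-6, v), -1))) = Add(7, Mul(2, v, Pow(Add(-6, v), -1))))
a = 462 (a = Mul(Mul(11, -7), -6) = Mul(-77, -6) = 462)
Mul(3212579, Pow(Add(Mul(Function('S')(27), a), Pow(Add(1565, -338), -1)), -1)) = Mul(3212579, Pow(Add(Mul(Mul(3, Pow(Add(-6, 27), -1), Add(-14, Mul(3, 27))), 462), Pow(Add(1565, -338), -1)), -1)) = Mul(3212579, Pow(Add(Mul(Mul(3, Pow(21, -1), Add(-14, 81)), 462), Pow(1227, -1)), -1)) = Mul(3212579, Pow(Add(Mul(Mul(3, Rational(1, 21), 67), 462), Rational(1, 1227)), -1)) = Mul(3212579, Pow(Add(Mul(Rational(67, 7), 462), Rational(1, 1227)), -1)) = Mul(3212579, Pow(Add(4422, Rational(1, 1227)), -1)) = Mul(3212579, Pow(Rational(5425795, 1227), -1)) = Mul(3212579, Rational(1227, 5425795)) = Rational(3941834433, 5425795)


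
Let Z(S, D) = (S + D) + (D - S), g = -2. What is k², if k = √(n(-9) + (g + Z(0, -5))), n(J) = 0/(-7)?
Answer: -12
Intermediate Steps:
n(J) = 0 (n(J) = 0*(-⅐) = 0)
Z(S, D) = 2*D (Z(S, D) = (D + S) + (D - S) = 2*D)
k = 2*I*√3 (k = √(0 + (-2 + 2*(-5))) = √(0 + (-2 - 10)) = √(0 - 12) = √(-12) = 2*I*√3 ≈ 3.4641*I)
k² = (2*I*√3)² = -12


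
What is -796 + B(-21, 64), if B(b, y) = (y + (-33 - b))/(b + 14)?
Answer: -5624/7 ≈ -803.43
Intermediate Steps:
B(b, y) = (-33 + y - b)/(14 + b)
-796 + B(-21, 64) = -796 + (-33 + 64 - 1*(-21))/(14 - 21) = -796 + (-33 + 64 + 21)/(-7) = -796 - 1/7*52 = -796 - 52/7 = -5624/7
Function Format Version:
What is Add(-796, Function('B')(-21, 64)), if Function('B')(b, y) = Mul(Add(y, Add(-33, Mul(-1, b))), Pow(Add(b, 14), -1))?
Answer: Rational(-5624, 7) ≈ -803.43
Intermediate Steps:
Function('B')(b, y) = Mul(Pow(Add(14, b), -1), Add(-33, y, Mul(-1, b))) (Function('B')(b, y) = Mul(Add(-33, y, Mul(-1, b)), Pow(Add(14, b), -1)) = Mul(Pow(Add(14, b), -1), Add(-33, y, Mul(-1, b))))
Add(-796, Function('B')(-21, 64)) = Add(-796, Mul(Pow(Add(14, -21), -1), Add(-33, 64, Mul(-1, -21)))) = Add(-796, Mul(Pow(-7, -1), Add(-33, 64, 21))) = Add(-796, Mul(Rational(-1, 7), 52)) = Add(-796, Rational(-52, 7)) = Rational(-5624, 7)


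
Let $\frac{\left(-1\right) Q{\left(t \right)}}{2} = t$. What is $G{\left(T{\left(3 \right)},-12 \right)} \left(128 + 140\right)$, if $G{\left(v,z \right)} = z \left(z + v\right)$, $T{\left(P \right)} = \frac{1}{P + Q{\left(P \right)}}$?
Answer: $39664$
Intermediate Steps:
$Q{\left(t \right)} = - 2 t$
$T{\left(P \right)} = - \frac{1}{P}$ ($T{\left(P \right)} = \frac{1}{P - 2 P} = \frac{1}{\left(-1\right) P} = - \frac{1}{P}$)
$G{\left(v,z \right)} = z \left(v + z\right)$
$G{\left(T{\left(3 \right)},-12 \right)} \left(128 + 140\right) = - 12 \left(- \frac{1}{3} - 12\right) \left(128 + 140\right) = - 12 \left(\left(-1\right) \frac{1}{3} - 12\right) 268 = - 12 \left(- \frac{1}{3} - 12\right) 268 = \left(-12\right) \left(- \frac{37}{3}\right) 268 = 148 \cdot 268 = 39664$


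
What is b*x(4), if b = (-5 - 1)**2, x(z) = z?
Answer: 144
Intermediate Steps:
b = 36 (b = (-6)**2 = 36)
b*x(4) = 36*4 = 144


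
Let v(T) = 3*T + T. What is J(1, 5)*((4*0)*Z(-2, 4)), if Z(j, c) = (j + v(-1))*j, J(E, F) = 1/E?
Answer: 0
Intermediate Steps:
v(T) = 4*T
Z(j, c) = j*(-4 + j) (Z(j, c) = (j + 4*(-1))*j = (j - 4)*j = (-4 + j)*j = j*(-4 + j))
J(1, 5)*((4*0)*Z(-2, 4)) = ((4*0)*(-2*(-4 - 2)))/1 = 1*(0*(-2*(-6))) = 1*(0*12) = 1*0 = 0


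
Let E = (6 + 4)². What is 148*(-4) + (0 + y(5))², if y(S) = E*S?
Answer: 249408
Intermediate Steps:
E = 100 (E = 10² = 100)
y(S) = 100*S
148*(-4) + (0 + y(5))² = 148*(-4) + (0 + 100*5)² = -592 + (0 + 500)² = -592 + 500² = -592 + 250000 = 249408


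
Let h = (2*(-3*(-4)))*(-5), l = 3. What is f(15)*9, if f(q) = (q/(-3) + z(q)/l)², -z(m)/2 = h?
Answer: 50625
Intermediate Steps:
h = -120 (h = (2*12)*(-5) = 24*(-5) = -120)
z(m) = 240 (z(m) = -2*(-120) = 240)
f(q) = (80 - q/3)² (f(q) = (q/(-3) + 240/3)² = (q*(-⅓) + 240*(⅓))² = (-q/3 + 80)² = (80 - q/3)²)
f(15)*9 = ((-240 + 15)²/9)*9 = ((⅑)*(-225)²)*9 = ((⅑)*50625)*9 = 5625*9 = 50625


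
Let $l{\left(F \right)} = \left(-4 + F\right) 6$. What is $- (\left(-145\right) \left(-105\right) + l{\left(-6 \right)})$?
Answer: $-15165$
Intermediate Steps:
$l{\left(F \right)} = -24 + 6 F$
$- (\left(-145\right) \left(-105\right) + l{\left(-6 \right)}) = - (\left(-145\right) \left(-105\right) + \left(-24 + 6 \left(-6\right)\right)) = - (15225 - 60) = \left(-1\right) 15165 = -15165$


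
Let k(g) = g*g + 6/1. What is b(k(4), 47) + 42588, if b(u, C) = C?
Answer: 42635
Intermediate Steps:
k(g) = 6 + g² (k(g) = g² + 6*1 = g² + 6 = 6 + g²)
b(k(4), 47) + 42588 = 47 + 42588 = 42635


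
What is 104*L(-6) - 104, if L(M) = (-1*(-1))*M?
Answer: -728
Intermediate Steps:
L(M) = M (L(M) = 1*M = M)
104*L(-6) - 104 = 104*(-6) - 104 = -624 - 104 = -728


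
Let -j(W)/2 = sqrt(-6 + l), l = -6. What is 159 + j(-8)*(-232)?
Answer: 159 + 928*I*sqrt(3) ≈ 159.0 + 1607.3*I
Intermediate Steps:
j(W) = -4*I*sqrt(3) (j(W) = -2*sqrt(-6 - 6) = -4*I*sqrt(3))
159 + j(-8)*(-232) = 159 - 4*I*sqrt(3)*(-232) = 159 + 928*I*sqrt(3)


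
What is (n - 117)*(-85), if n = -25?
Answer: 12070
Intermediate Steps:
(n - 117)*(-85) = (-25 - 117)*(-85) = -142*(-85) = 12070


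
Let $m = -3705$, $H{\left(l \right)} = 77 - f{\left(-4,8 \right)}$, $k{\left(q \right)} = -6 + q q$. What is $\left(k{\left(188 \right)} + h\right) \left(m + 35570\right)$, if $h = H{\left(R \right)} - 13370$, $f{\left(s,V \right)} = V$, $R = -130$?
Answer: $702209005$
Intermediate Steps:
$k{\left(q \right)} = -6 + q^{2}$
$H{\left(l \right)} = 69$ ($H{\left(l \right)} = 77 - 8 = 69$)
$h = -13301$ ($h = 69 - 13370 = -13301$)
$\left(k{\left(188 \right)} + h\right) \left(m + 35570\right) = \left(\left(-6 + 188^{2}\right) - 13301\right) \left(-3705 + 35570\right) = \left(\left(-6 + 35344\right) - 13301\right) 31865 = \left(35338 - 13301\right) 31865 = 22037 \cdot 31865 = 702209005$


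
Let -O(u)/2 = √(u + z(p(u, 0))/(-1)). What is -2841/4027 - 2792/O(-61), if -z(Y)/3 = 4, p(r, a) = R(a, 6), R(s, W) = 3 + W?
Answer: -2841/4027 - 1396*I/7 ≈ -0.70549 - 199.43*I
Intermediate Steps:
p(r, a) = 9 (p(r, a) = 3 + 6 = 9)
z(Y) = -12 (z(Y) = -3*4 = -12)
O(u) = -2*√(12 + u) (O(u) = -2*√(u - 12/(-1)) = -2*√(u - 12*(-1)) = -2*√(u + 12) = -2*√(12 + u))
-2841/4027 - 2792/O(-61) = -2841/4027 - 2792*(-1/(2*√(12 - 61))) = -2841*1/4027 - 2792*I/14 = -2841/4027 - 2792*I/14 = -2841/4027 - 1396*I/7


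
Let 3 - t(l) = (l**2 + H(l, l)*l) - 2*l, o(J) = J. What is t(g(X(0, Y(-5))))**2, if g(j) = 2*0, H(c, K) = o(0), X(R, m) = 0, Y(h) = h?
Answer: 9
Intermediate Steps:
H(c, K) = 0
g(j) = 0
t(l) = 3 - l**2 + 2*l (t(l) = 3 - ((l**2 + 0*l) - 2*l) = 3 - ((l**2 + 0) - 2*l) = 3 - (l**2 - 2*l) = 3 + (-l**2 + 2*l) = 3 - l**2 + 2*l)
t(g(X(0, Y(-5))))**2 = (3 - 1*0**2 + 2*0)**2 = (3 - 1*0 + 0)**2 = (3 + 0 + 0)**2 = 3**2 = 9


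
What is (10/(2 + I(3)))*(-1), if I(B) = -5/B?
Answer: -30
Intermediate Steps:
(10/(2 + I(3)))*(-1) = (10/(2 - 5/3))*(-1) = (10/(1/3))*(-1) = (10*3)*(-1) = 30*(-1) = -30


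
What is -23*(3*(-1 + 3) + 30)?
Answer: -828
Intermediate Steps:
-23*(3*(-1 + 3) + 30) = -23*(3*2 + 30) = -23*(6 + 30) = -23*36 = -828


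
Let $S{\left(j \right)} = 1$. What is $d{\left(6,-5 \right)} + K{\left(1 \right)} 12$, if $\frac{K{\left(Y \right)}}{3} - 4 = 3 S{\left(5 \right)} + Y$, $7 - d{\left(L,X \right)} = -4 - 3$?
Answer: $302$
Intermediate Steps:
$d{\left(L,X \right)} = 14$ ($d{\left(L,X \right)} = 7 - \left(-4 - 3\right) = 7 - -7 = 7 + 7 = 14$)
$K{\left(Y \right)} = 21 + 3 Y$ ($K{\left(Y \right)} = 12 + 3 \left(3 \cdot 1 + Y\right) = 12 + 3 \left(3 + Y\right) = 12 + \left(9 + 3 Y\right) = 21 + 3 Y$)
$d{\left(6,-5 \right)} + K{\left(1 \right)} 12 = 14 + \left(21 + 3 \cdot 1\right) 12 = 14 + \left(21 + 3\right) 12 = 14 + 24 \cdot 12 = 14 + 288 = 302$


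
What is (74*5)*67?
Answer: 24790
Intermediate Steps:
(74*5)*67 = 370*67 = 24790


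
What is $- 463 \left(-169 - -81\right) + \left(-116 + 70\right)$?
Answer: $40698$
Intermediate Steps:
$- 463 \left(-169 - -81\right) + \left(-116 + 70\right) = - 463 \left(-169 + 81\right) - 46 = \left(-463\right) \left(-88\right) - 46 = 40744 - 46 = 40698$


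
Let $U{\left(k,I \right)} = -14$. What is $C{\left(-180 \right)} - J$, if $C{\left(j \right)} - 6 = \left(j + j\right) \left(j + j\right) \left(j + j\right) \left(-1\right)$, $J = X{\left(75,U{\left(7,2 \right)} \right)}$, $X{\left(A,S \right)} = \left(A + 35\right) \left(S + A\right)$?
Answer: $46649296$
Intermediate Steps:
$X{\left(A,S \right)} = \left(35 + A\right) \left(A + S\right)$
$J = 6710$ ($J = 75^{2} + 35 \cdot 75 + 35 \left(-14\right) + 75 \left(-14\right) = 5625 + 2625 - 490 - 1050 = 6710$)
$C{\left(j \right)} = 6 - 8 j^{3}$ ($C{\left(j \right)} = 6 + \left(j + j\right) \left(j + j\right) \left(j + j\right) \left(-1\right) = 6 + 2 j 2 j 2 j \left(-1\right) = 6 + 2 j 4 j^{2} \left(-1\right) = 6 + 8 j^{3} \left(-1\right) = 6 - 8 j^{3}$)
$C{\left(-180 \right)} - J = \left(6 - 8 \left(-180\right)^{3}\right) - 6710 = \left(6 - -46656000\right) - 6710 = \left(6 + 46656000\right) - 6710 = 46656006 - 6710 = 46649296$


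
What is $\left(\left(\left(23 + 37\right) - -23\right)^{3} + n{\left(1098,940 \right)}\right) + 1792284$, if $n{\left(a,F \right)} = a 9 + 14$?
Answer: $2373967$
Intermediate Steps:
$n{\left(a,F \right)} = 14 + 9 a$ ($n{\left(a,F \right)} = 9 a + 14 = 14 + 9 a$)
$\left(\left(\left(23 + 37\right) - -23\right)^{3} + n{\left(1098,940 \right)}\right) + 1792284 = \left(\left(\left(23 + 37\right) - -23\right)^{3} + \left(14 + 9 \cdot 1098\right)\right) + 1792284 = \left(\left(60 + 23\right)^{3} + \left(14 + 9882\right)\right) + 1792284 = \left(83^{3} + 9896\right) + 1792284 = \left(571787 + 9896\right) + 1792284 = 581683 + 1792284 = 2373967$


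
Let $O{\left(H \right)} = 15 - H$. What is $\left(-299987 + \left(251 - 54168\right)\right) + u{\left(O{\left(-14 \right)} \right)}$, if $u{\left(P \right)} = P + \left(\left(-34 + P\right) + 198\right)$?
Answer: $-353682$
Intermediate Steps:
$u{\left(P \right)} = 164 + 2 P$ ($u{\left(P \right)} = P + \left(164 + P\right) = 164 + 2 P$)
$\left(-299987 + \left(251 - 54168\right)\right) + u{\left(O{\left(-14 \right)} \right)} = \left(-299987 + \left(251 - 54168\right)\right) + \left(164 + 2 \left(15 - -14\right)\right) = \left(-299987 + \left(251 - 54168\right)\right) + \left(164 + 2 \left(15 + 14\right)\right) = \left(-299987 - 53917\right) + \left(164 + 2 \cdot 29\right) = -353904 + \left(164 + 58\right) = -353904 + 222 = -353682$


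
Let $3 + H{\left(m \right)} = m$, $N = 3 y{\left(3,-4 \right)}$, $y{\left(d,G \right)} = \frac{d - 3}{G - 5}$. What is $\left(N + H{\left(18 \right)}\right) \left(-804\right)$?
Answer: $-12060$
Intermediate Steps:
$y{\left(d,G \right)} = \frac{-3 + d}{-5 + G}$
$N = 0$ ($N = 3 \frac{-3 + 3}{-5 - 4} = 3 \frac{1}{-9} \cdot 0 = 3 \left(\left(- \frac{1}{9}\right) 0\right) = 3 \cdot 0 = 0$)
$H{\left(m \right)} = -3 + m$
$\left(N + H{\left(18 \right)}\right) \left(-804\right) = \left(0 + \left(-3 + 18\right)\right) \left(-804\right) = \left(0 + 15\right) \left(-804\right) = 15 \left(-804\right) = -12060$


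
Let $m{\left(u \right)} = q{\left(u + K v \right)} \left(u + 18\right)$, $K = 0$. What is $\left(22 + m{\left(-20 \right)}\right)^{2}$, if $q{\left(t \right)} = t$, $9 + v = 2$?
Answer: $3844$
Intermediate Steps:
$v = -7$ ($v = -9 + 2 = -7$)
$m{\left(u \right)} = u \left(18 + u\right)$ ($m{\left(u \right)} = \left(u + 0 \left(-7\right)\right) \left(u + 18\right) = \left(u + 0\right) \left(18 + u\right) = u \left(18 + u\right)$)
$\left(22 + m{\left(-20 \right)}\right)^{2} = \left(22 - 20 \left(18 - 20\right)\right)^{2} = \left(22 - -40\right)^{2} = \left(22 + 40\right)^{2} = 62^{2} = 3844$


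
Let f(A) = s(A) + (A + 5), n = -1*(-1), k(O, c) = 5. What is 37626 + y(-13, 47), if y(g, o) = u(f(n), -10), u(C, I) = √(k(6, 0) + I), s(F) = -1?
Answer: 37626 + I*√5 ≈ 37626.0 + 2.2361*I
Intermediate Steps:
n = 1
f(A) = 4 + A (f(A) = -1 + (A + 5) = -1 + (5 + A) = 4 + A)
u(C, I) = √(5 + I)
y(g, o) = I*√5 (y(g, o) = √(5 - 10) = √(-5) = I*√5)
37626 + y(-13, 47) = 37626 + I*√5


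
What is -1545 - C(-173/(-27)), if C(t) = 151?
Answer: -1696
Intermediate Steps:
-1545 - C(-173/(-27)) = -1545 - 1*151 = -1545 - 151 = -1696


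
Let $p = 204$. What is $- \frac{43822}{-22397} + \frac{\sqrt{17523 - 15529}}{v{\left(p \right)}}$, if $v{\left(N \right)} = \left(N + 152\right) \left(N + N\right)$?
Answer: $\frac{43822}{22397} + \frac{\sqrt{1994}}{145248} \approx 1.9569$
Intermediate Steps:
$v{\left(N \right)} = 2 N \left(152 + N\right)$ ($v{\left(N \right)} = \left(152 + N\right) 2 N = 2 N \left(152 + N\right)$)
$- \frac{43822}{-22397} + \frac{\sqrt{17523 - 15529}}{v{\left(p \right)}} = - \frac{43822}{-22397} + \frac{\sqrt{17523 - 15529}}{2 \cdot 204 \left(152 + 204\right)} = \left(-43822\right) \left(- \frac{1}{22397}\right) + \frac{\sqrt{1994}}{2 \cdot 204 \cdot 356} = \frac{43822}{22397} + \frac{\sqrt{1994}}{145248}$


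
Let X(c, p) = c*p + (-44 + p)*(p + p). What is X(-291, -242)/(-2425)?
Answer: -208846/2425 ≈ -86.122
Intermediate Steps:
X(c, p) = c*p + 2*p*(-44 + p) (X(c, p) = c*p + (-44 + p)*(2*p) = c*p + 2*p*(-44 + p))
X(-291, -242)/(-2425) = -242*(-88 - 291 + 2*(-242))/(-2425) = -242*(-88 - 291 - 484)*(-1/2425) = -242*(-863)*(-1/2425) = 208846*(-1/2425) = -208846/2425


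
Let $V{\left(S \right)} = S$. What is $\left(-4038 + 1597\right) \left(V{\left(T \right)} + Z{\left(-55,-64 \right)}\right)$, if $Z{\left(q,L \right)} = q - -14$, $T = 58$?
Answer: $-41497$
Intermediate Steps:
$Z{\left(q,L \right)} = 14 + q$ ($Z{\left(q,L \right)} = q + 14 = 14 + q$)
$\left(-4038 + 1597\right) \left(V{\left(T \right)} + Z{\left(-55,-64 \right)}\right) = \left(-4038 + 1597\right) \left(58 + \left(14 - 55\right)\right) = - 2441 \left(58 - 41\right) = \left(-2441\right) 17 = -41497$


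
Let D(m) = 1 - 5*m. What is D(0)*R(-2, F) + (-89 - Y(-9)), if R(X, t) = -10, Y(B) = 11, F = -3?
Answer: -110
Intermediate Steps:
D(0)*R(-2, F) + (-89 - Y(-9)) = (1 - 5*0)*(-10) + (-89 - 1*11) = (1 + 0)*(-10) + (-89 - 11) = 1*(-10) - 100 = -10 - 100 = -110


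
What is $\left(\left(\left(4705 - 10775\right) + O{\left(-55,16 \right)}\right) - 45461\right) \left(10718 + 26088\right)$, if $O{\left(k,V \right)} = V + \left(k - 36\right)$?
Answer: $-1899410436$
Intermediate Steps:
$O{\left(k,V \right)} = -36 + V + k$ ($O{\left(k,V \right)} = V + \left(k - 36\right) = V + \left(-36 + k\right) = -36 + V + k$)
$\left(\left(\left(4705 - 10775\right) + O{\left(-55,16 \right)}\right) - 45461\right) \left(10718 + 26088\right) = \left(\left(\left(4705 - 10775\right) - 75\right) - 45461\right) \left(10718 + 26088\right) = \left(\left(-6070 - 75\right) - 45461\right) 36806 = \left(-6145 - 45461\right) 36806 = \left(-51606\right) 36806 = -1899410436$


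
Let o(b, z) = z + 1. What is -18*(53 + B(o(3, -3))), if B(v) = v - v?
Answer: -954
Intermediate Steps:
o(b, z) = 1 + z
B(v) = 0
-18*(53 + B(o(3, -3))) = -18*(53 + 0) = -18*53 = -954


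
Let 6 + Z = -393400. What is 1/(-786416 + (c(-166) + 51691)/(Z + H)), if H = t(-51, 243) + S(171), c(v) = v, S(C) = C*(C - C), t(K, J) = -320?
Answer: -131242/103210825847 ≈ -1.2716e-6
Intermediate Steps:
S(C) = 0 (S(C) = C*0 = 0)
Z = -393406 (Z = -6 - 393400 = -393406)
H = -320 (H = -320 + 0 = -320)
1/(-786416 + (c(-166) + 51691)/(Z + H)) = 1/(-786416 + (-166 + 51691)/(-393406 - 320)) = 1/(-786416 + 51525/(-393726)) = 1/(-786416 + 51525*(-1/393726)) = 1/(-786416 - 17175/131242) = 1/(-103210825847/131242) = -131242/103210825847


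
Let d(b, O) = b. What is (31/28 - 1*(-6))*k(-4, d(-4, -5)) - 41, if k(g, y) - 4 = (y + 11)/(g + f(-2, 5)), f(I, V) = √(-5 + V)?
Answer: -2801/112 ≈ -25.009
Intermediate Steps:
k(g, y) = 4 + (11 + y)/g (k(g, y) = 4 + (y + 11)/(g + √(-5 + 5)) = 4 + (11 + y)/(g + √0) = 4 + (11 + y)/(g + 0) = 4 + (11 + y)/g)
(31/28 - 1*(-6))*k(-4, d(-4, -5)) - 41 = (31/28 - 1*(-6))*((11 - 4 + 4*(-4))/(-4)) - 41 = (31*(1/28) + 6)*(-(11 - 4 - 16)/4) - 41 = (31/28 + 6)*(-¼*(-9)) - 41 = (199/28)*(9/4) - 41 = 1791/112 - 41 = -2801/112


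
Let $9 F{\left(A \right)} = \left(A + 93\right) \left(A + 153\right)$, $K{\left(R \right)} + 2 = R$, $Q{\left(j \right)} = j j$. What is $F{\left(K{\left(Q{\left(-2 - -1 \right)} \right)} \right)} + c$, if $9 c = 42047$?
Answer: $\frac{18677}{3} \approx 6225.7$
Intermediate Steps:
$Q{\left(j \right)} = j^{2}$
$K{\left(R \right)} = -2 + R$
$c = \frac{42047}{9}$ ($c = \frac{1}{9} \cdot 42047 = \frac{42047}{9} \approx 4671.9$)
$F{\left(A \right)} = \frac{\left(93 + A\right) \left(153 + A\right)}{9}$ ($F{\left(A \right)} = \frac{\left(A + 93\right) \left(A + 153\right)}{9} = \frac{\left(93 + A\right) \left(153 + A\right)}{9}$)
$F{\left(K{\left(Q{\left(-2 - -1 \right)} \right)} \right)} + c = \left(1581 + \frac{\left(-2 + \left(-2 - -1\right)^{2}\right)^{2}}{9} + \frac{82 \left(-2 + \left(-2 - -1\right)^{2}\right)}{3}\right) + \frac{42047}{9} = \left(1581 + \frac{\left(-2 + \left(-2 + 1\right)^{2}\right)^{2}}{9} + \frac{82 \left(-2 + \left(-2 + 1\right)^{2}\right)}{3}\right) + \frac{42047}{9} = \left(1581 + \frac{\left(-2 + \left(-1\right)^{2}\right)^{2}}{9} + \frac{82 \left(-2 + \left(-1\right)^{2}\right)}{3}\right) + \frac{42047}{9} = \left(1581 + \frac{\left(-2 + 1\right)^{2}}{9} + \frac{82 \left(-2 + 1\right)}{3}\right) + \frac{42047}{9} = \left(1581 + \frac{\left(-1\right)^{2}}{9} + \frac{82}{3} \left(-1\right)\right) + \frac{42047}{9} = \left(1581 + \frac{1}{9} \cdot 1 - \frac{82}{3}\right) + \frac{42047}{9} = \left(1581 + \frac{1}{9} - \frac{82}{3}\right) + \frac{42047}{9} = \frac{13984}{9} + \frac{42047}{9} = \frac{18677}{3}$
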